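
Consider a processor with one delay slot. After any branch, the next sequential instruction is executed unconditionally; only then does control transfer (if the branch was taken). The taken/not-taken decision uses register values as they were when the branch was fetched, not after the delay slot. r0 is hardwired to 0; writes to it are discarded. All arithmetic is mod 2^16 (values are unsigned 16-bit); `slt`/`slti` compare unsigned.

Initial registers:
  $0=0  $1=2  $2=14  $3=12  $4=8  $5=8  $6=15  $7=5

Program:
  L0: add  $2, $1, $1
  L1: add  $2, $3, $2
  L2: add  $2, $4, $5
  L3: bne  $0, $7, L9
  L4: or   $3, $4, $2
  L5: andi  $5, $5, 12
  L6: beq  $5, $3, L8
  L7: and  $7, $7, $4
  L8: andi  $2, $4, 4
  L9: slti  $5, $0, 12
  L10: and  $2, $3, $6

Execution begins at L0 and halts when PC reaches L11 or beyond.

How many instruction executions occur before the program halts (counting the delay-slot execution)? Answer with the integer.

[0] add  $2, $1, $1  →  {$0:0, $1:2, $2:4, $3:12, $4:8, $5:8, $6:15, $7:5}
[1] add  $2, $3, $2  →  {$0:0, $1:2, $2:16, $3:12, $4:8, $5:8, $6:15, $7:5}
[2] add  $2, $4, $5  →  {$0:0, $1:2, $2:16, $3:12, $4:8, $5:8, $6:15, $7:5}
[3] bne  $0, $7, L9  →  {$0:0, $1:2, $2:16, $3:12, $4:8, $5:8, $6:15, $7:5}  ⟨branch taken⟩
[4] or   $3, $4, $2  →  {$0:0, $1:2, $2:16, $3:24, $4:8, $5:8, $6:15, $7:5}
[9] slti  $5, $0, 12  →  {$0:0, $1:2, $2:16, $3:24, $4:8, $5:1, $6:15, $7:5}
[10] and  $2, $3, $6  →  {$0:0, $1:2, $2:8, $3:24, $4:8, $5:1, $6:15, $7:5}

7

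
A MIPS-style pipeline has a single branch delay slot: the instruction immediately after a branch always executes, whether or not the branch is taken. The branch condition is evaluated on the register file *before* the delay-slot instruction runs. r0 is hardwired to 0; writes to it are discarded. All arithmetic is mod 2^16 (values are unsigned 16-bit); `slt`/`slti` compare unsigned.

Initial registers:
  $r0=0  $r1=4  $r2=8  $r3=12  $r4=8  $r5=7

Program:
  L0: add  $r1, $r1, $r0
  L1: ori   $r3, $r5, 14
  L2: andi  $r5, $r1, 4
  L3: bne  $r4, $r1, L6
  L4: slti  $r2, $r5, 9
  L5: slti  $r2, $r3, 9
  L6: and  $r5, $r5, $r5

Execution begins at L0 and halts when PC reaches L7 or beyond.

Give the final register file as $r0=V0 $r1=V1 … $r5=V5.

PC=0  add  $r1, $r1, $r0     | $r0=0 $r1=4 $r2=8 $r3=12 $r4=8 $r5=7
PC=1  ori   $r3, $r5, 14     | $r0=0 $r1=4 $r2=8 $r3=15 $r4=8 $r5=7
PC=2  andi  $r5, $r1, 4      | $r0=0 $r1=4 $r2=8 $r3=15 $r4=8 $r5=4
PC=3  bne  $r4, $r1, L6      | $r0=0 $r1=4 $r2=8 $r3=15 $r4=8 $r5=4  [TAKEN]
PC=4  slti  $r2, $r5, 9      | $r0=0 $r1=4 $r2=1 $r3=15 $r4=8 $r5=4
PC=6  and  $r5, $r5, $r5     | $r0=0 $r1=4 $r2=1 $r3=15 $r4=8 $r5=4

$r0=0 $r1=4 $r2=1 $r3=15 $r4=8 $r5=4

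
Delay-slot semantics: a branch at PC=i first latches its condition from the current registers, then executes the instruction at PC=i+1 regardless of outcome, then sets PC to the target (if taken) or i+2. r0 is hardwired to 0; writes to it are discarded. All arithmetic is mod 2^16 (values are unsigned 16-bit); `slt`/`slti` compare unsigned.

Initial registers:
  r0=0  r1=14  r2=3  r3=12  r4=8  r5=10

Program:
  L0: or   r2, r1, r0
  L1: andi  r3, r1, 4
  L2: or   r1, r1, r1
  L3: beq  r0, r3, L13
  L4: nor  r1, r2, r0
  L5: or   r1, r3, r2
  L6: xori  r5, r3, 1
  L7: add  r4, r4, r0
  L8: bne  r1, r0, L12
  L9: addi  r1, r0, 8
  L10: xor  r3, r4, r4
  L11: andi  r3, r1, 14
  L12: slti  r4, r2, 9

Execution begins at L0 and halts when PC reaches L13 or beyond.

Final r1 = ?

#0 or   r2, r1, r0 ; 0/14/14/12/8/10
#1 andi  r3, r1, 4 ; 0/14/14/4/8/10
#2 or   r1, r1, r1 ; 0/14/14/4/8/10
#3 beq  r0, r3, L13 ; 0/14/14/4/8/10 ; →fallthru
#4 nor  r1, r2, r0 ; 0/65521/14/4/8/10
#5 or   r1, r3, r2 ; 0/14/14/4/8/10
#6 xori  r5, r3, 1 ; 0/14/14/4/8/5
#7 add  r4, r4, r0 ; 0/14/14/4/8/5
#8 bne  r1, r0, L12 ; 0/14/14/4/8/5 ; →target
#9 addi  r1, r0, 8 ; 0/8/14/4/8/5
#12 slti  r4, r2, 9 ; 0/8/14/4/0/5

8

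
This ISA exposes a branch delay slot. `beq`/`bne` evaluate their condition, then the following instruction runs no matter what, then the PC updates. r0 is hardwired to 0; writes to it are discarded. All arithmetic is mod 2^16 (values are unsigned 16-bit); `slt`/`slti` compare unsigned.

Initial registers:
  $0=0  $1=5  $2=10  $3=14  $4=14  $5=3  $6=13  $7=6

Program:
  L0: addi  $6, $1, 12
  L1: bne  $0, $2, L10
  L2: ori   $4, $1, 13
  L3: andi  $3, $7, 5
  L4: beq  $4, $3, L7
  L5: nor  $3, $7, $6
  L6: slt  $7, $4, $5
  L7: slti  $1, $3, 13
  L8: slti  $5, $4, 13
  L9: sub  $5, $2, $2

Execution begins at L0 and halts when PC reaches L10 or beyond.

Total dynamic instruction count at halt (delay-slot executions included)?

3

  step pc=0: addi  $6, $1, 12  regs=(0,5,10,14,14,3,17,6)
  step pc=1: bne  $0, $2, L10  cond=T  regs=(0,5,10,14,14,3,17,6)
  step pc=2: ori   $4, $1, 13  regs=(0,5,10,14,13,3,17,6)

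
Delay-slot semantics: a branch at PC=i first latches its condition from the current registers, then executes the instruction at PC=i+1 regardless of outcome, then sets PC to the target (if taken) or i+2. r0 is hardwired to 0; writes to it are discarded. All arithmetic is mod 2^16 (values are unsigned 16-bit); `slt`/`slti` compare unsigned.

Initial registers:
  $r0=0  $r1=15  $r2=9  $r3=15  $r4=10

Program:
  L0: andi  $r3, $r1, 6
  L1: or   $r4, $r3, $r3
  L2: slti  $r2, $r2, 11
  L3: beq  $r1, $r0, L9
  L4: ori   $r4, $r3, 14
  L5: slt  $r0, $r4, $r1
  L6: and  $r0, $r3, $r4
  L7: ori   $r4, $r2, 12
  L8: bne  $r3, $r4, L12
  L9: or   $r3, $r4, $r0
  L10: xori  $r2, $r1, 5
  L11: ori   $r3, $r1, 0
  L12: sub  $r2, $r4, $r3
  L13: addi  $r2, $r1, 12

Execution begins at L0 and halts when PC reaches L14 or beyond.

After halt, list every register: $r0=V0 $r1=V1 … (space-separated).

$r0=0 $r1=15 $r2=27 $r3=13 $r4=13

  step pc=0: andi  $r3, $r1, 6  regs=(0,15,9,6,10)
  step pc=1: or   $r4, $r3, $r3  regs=(0,15,9,6,6)
  step pc=2: slti  $r2, $r2, 11  regs=(0,15,1,6,6)
  step pc=3: beq  $r1, $r0, L9  cond=F  regs=(0,15,1,6,6)
  step pc=4: ori   $r4, $r3, 14  regs=(0,15,1,6,14)
  step pc=5: slt  $r0, $r4, $r1  regs=(0,15,1,6,14)
  step pc=6: and  $r0, $r3, $r4  regs=(0,15,1,6,14)
  step pc=7: ori   $r4, $r2, 12  regs=(0,15,1,6,13)
  step pc=8: bne  $r3, $r4, L12  cond=T  regs=(0,15,1,6,13)
  step pc=9: or   $r3, $r4, $r0  regs=(0,15,1,13,13)
  step pc=12: sub  $r2, $r4, $r3  regs=(0,15,0,13,13)
  step pc=13: addi  $r2, $r1, 12  regs=(0,15,27,13,13)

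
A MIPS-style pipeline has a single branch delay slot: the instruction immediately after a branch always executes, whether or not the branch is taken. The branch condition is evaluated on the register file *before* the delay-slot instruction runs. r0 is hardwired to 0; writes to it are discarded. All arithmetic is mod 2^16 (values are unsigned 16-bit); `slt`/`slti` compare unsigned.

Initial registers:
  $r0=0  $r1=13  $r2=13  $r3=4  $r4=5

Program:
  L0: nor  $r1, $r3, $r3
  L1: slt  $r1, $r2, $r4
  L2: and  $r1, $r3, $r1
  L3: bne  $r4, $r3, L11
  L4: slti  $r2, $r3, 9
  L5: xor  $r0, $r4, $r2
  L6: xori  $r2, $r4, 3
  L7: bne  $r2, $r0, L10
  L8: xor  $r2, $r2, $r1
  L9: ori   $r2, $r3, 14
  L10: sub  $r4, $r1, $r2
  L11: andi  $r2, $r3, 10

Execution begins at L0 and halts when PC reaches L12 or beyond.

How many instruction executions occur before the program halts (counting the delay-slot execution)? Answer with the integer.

6

  step pc=0: nor  $r1, $r3, $r3  regs=(0,65531,13,4,5)
  step pc=1: slt  $r1, $r2, $r4  regs=(0,0,13,4,5)
  step pc=2: and  $r1, $r3, $r1  regs=(0,0,13,4,5)
  step pc=3: bne  $r4, $r3, L11  cond=T  regs=(0,0,13,4,5)
  step pc=4: slti  $r2, $r3, 9  regs=(0,0,1,4,5)
  step pc=11: andi  $r2, $r3, 10  regs=(0,0,0,4,5)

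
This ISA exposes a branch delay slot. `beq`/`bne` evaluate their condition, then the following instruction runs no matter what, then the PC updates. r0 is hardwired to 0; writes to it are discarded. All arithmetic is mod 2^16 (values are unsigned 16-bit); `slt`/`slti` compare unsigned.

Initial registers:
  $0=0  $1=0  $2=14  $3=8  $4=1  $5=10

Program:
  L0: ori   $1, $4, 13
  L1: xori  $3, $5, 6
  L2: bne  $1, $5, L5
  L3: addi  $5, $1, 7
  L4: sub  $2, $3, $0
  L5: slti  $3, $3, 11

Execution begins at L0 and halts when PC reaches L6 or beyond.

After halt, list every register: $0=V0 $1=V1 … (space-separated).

$0=0 $1=13 $2=14 $3=0 $4=1 $5=20

PC=0  ori   $1, $4, 13       | $0=0 $1=13 $2=14 $3=8 $4=1 $5=10
PC=1  xori  $3, $5, 6        | $0=0 $1=13 $2=14 $3=12 $4=1 $5=10
PC=2  bne  $1, $5, L5        | $0=0 $1=13 $2=14 $3=12 $4=1 $5=10  [TAKEN]
PC=3  addi  $5, $1, 7        | $0=0 $1=13 $2=14 $3=12 $4=1 $5=20
PC=5  slti  $3, $3, 11       | $0=0 $1=13 $2=14 $3=0 $4=1 $5=20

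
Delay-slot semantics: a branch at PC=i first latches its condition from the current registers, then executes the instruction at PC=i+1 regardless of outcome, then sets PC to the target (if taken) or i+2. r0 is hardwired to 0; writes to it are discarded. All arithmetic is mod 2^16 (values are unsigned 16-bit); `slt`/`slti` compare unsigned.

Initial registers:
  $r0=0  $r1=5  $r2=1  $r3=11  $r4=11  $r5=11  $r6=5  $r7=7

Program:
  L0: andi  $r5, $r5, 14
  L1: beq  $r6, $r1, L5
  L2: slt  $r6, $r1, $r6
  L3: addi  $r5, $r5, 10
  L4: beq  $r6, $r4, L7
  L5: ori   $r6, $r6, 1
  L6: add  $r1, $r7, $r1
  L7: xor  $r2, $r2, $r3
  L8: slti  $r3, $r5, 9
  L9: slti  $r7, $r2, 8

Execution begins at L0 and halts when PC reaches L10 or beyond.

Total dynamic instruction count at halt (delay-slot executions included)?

8

PC=0  andi  $r5, $r5, 14     | $r0=0 $r1=5 $r2=1 $r3=11 $r4=11 $r5=10 $r6=5 $r7=7
PC=1  beq  $r6, $r1, L5      | $r0=0 $r1=5 $r2=1 $r3=11 $r4=11 $r5=10 $r6=5 $r7=7  [TAKEN]
PC=2  slt  $r6, $r1, $r6     | $r0=0 $r1=5 $r2=1 $r3=11 $r4=11 $r5=10 $r6=0 $r7=7
PC=5  ori   $r6, $r6, 1      | $r0=0 $r1=5 $r2=1 $r3=11 $r4=11 $r5=10 $r6=1 $r7=7
PC=6  add  $r1, $r7, $r1     | $r0=0 $r1=12 $r2=1 $r3=11 $r4=11 $r5=10 $r6=1 $r7=7
PC=7  xor  $r2, $r2, $r3     | $r0=0 $r1=12 $r2=10 $r3=11 $r4=11 $r5=10 $r6=1 $r7=7
PC=8  slti  $r3, $r5, 9      | $r0=0 $r1=12 $r2=10 $r3=0 $r4=11 $r5=10 $r6=1 $r7=7
PC=9  slti  $r7, $r2, 8      | $r0=0 $r1=12 $r2=10 $r3=0 $r4=11 $r5=10 $r6=1 $r7=0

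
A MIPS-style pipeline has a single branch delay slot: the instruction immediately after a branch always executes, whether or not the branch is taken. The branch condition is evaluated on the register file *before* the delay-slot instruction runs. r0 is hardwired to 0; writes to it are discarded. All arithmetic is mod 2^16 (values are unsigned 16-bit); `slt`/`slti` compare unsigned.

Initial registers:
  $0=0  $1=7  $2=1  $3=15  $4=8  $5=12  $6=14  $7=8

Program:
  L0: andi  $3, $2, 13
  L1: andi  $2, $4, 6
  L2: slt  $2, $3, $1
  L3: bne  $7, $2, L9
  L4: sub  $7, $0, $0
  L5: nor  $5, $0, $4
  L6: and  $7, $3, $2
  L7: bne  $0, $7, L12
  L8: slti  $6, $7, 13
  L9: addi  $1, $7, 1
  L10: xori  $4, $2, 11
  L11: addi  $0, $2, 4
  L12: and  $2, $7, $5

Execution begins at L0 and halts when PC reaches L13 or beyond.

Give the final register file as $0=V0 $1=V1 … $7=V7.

$0=0 $1=1 $2=0 $3=1 $4=10 $5=12 $6=14 $7=0

PC=0  andi  $3, $2, 13       | $0=0 $1=7 $2=1 $3=1 $4=8 $5=12 $6=14 $7=8
PC=1  andi  $2, $4, 6        | $0=0 $1=7 $2=0 $3=1 $4=8 $5=12 $6=14 $7=8
PC=2  slt  $2, $3, $1        | $0=0 $1=7 $2=1 $3=1 $4=8 $5=12 $6=14 $7=8
PC=3  bne  $7, $2, L9        | $0=0 $1=7 $2=1 $3=1 $4=8 $5=12 $6=14 $7=8  [TAKEN]
PC=4  sub  $7, $0, $0        | $0=0 $1=7 $2=1 $3=1 $4=8 $5=12 $6=14 $7=0
PC=9  addi  $1, $7, 1        | $0=0 $1=1 $2=1 $3=1 $4=8 $5=12 $6=14 $7=0
PC=10 xori  $4, $2, 11       | $0=0 $1=1 $2=1 $3=1 $4=10 $5=12 $6=14 $7=0
PC=11 addi  $0, $2, 4        | $0=0 $1=1 $2=1 $3=1 $4=10 $5=12 $6=14 $7=0
PC=12 and  $2, $7, $5        | $0=0 $1=1 $2=0 $3=1 $4=10 $5=12 $6=14 $7=0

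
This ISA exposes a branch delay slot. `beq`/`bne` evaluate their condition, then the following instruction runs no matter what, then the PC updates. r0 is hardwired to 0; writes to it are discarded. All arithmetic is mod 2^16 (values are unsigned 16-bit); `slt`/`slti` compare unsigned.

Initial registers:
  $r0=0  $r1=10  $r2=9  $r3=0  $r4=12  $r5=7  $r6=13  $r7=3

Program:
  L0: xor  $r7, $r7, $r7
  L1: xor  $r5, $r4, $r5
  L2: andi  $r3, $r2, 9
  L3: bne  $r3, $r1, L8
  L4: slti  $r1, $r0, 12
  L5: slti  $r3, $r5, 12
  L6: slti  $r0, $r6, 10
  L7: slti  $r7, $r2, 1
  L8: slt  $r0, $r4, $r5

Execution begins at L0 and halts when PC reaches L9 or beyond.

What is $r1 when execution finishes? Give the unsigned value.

1

  step pc=0: xor  $r7, $r7, $r7  regs=(0,10,9,0,12,7,13,0)
  step pc=1: xor  $r5, $r4, $r5  regs=(0,10,9,0,12,11,13,0)
  step pc=2: andi  $r3, $r2, 9  regs=(0,10,9,9,12,11,13,0)
  step pc=3: bne  $r3, $r1, L8  cond=T  regs=(0,10,9,9,12,11,13,0)
  step pc=4: slti  $r1, $r0, 12  regs=(0,1,9,9,12,11,13,0)
  step pc=8: slt  $r0, $r4, $r5  regs=(0,1,9,9,12,11,13,0)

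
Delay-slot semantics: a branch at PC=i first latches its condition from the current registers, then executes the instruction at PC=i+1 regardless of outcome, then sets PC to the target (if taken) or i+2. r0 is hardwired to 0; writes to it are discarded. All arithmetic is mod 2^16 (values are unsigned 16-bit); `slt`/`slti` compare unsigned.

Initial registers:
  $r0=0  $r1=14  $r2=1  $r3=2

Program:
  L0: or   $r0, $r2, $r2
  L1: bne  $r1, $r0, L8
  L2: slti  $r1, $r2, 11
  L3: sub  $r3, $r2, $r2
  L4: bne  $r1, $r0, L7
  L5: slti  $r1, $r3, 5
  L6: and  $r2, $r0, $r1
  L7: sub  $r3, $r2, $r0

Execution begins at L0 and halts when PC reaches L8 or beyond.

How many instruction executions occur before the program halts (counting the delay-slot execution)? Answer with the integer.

3

[0] or   $r0, $r2, $r2  →  {$r0:0, $r1:14, $r2:1, $r3:2}
[1] bne  $r1, $r0, L8  →  {$r0:0, $r1:14, $r2:1, $r3:2}  ⟨branch taken⟩
[2] slti  $r1, $r2, 11  →  {$r0:0, $r1:1, $r2:1, $r3:2}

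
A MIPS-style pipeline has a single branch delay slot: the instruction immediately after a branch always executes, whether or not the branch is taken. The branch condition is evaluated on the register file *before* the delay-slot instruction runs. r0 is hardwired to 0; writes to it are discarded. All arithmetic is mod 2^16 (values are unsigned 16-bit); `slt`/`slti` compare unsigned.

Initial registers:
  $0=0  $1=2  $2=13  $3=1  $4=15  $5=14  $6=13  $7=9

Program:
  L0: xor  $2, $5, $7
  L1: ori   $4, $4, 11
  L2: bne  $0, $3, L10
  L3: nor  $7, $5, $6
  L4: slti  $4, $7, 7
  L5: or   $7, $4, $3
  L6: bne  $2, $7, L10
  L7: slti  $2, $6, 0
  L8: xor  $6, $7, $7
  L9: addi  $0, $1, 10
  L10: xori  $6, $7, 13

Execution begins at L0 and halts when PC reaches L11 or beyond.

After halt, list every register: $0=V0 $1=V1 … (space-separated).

$0=0 $1=2 $2=7 $3=1 $4=15 $5=14 $6=65533 $7=65520

[0] xor  $2, $5, $7  →  {$0:0, $1:2, $2:7, $3:1, $4:15, $5:14, $6:13, $7:9}
[1] ori   $4, $4, 11  →  {$0:0, $1:2, $2:7, $3:1, $4:15, $5:14, $6:13, $7:9}
[2] bne  $0, $3, L10  →  {$0:0, $1:2, $2:7, $3:1, $4:15, $5:14, $6:13, $7:9}  ⟨branch taken⟩
[3] nor  $7, $5, $6  →  {$0:0, $1:2, $2:7, $3:1, $4:15, $5:14, $6:13, $7:65520}
[10] xori  $6, $7, 13  →  {$0:0, $1:2, $2:7, $3:1, $4:15, $5:14, $6:65533, $7:65520}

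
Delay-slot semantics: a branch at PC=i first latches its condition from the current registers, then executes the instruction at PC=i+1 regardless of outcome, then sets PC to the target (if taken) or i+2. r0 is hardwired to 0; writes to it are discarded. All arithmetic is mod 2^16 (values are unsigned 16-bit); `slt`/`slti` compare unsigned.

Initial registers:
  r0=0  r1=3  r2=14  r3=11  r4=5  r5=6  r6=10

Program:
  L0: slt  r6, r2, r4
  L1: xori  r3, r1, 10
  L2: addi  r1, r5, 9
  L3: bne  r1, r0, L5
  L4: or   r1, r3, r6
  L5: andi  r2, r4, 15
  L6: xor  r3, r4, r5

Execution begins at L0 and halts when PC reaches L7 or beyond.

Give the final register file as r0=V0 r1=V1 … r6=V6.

#0 slt  r6, r2, r4 ; 0/3/14/11/5/6/0
#1 xori  r3, r1, 10 ; 0/3/14/9/5/6/0
#2 addi  r1, r5, 9 ; 0/15/14/9/5/6/0
#3 bne  r1, r0, L5 ; 0/15/14/9/5/6/0 ; →target
#4 or   r1, r3, r6 ; 0/9/14/9/5/6/0
#5 andi  r2, r4, 15 ; 0/9/5/9/5/6/0
#6 xor  r3, r4, r5 ; 0/9/5/3/5/6/0

r0=0 r1=9 r2=5 r3=3 r4=5 r5=6 r6=0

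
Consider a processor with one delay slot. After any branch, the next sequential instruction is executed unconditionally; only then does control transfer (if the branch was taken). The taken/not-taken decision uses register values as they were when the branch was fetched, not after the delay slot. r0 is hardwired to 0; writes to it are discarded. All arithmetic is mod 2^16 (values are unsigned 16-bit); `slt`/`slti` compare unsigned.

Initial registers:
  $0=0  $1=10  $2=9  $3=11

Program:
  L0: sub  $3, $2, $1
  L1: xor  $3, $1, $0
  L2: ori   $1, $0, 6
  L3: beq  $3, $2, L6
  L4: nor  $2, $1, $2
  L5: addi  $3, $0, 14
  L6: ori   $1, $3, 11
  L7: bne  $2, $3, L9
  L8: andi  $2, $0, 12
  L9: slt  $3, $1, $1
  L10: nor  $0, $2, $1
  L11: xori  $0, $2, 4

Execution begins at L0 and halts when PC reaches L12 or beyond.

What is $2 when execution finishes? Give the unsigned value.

0

#0 sub  $3, $2, $1 ; 0/10/9/65535
#1 xor  $3, $1, $0 ; 0/10/9/10
#2 ori   $1, $0, 6 ; 0/6/9/10
#3 beq  $3, $2, L6 ; 0/6/9/10 ; →fallthru
#4 nor  $2, $1, $2 ; 0/6/65520/10
#5 addi  $3, $0, 14 ; 0/6/65520/14
#6 ori   $1, $3, 11 ; 0/15/65520/14
#7 bne  $2, $3, L9 ; 0/15/65520/14 ; →target
#8 andi  $2, $0, 12 ; 0/15/0/14
#9 slt  $3, $1, $1 ; 0/15/0/0
#10 nor  $0, $2, $1 ; 0/15/0/0
#11 xori  $0, $2, 4 ; 0/15/0/0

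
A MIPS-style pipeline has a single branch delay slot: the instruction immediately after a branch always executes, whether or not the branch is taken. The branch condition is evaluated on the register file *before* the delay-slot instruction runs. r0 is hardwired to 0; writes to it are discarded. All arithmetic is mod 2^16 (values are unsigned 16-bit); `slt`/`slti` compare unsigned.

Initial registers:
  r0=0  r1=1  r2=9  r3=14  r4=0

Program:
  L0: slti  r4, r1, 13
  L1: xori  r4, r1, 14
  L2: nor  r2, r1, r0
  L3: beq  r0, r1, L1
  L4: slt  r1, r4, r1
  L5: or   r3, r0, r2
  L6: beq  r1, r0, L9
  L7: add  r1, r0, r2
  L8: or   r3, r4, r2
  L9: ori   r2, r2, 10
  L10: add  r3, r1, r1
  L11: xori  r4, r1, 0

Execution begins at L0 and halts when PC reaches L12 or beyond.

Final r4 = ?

65534

#0 slti  r4, r1, 13 ; 0/1/9/14/1
#1 xori  r4, r1, 14 ; 0/1/9/14/15
#2 nor  r2, r1, r0 ; 0/1/65534/14/15
#3 beq  r0, r1, L1 ; 0/1/65534/14/15 ; →fallthru
#4 slt  r1, r4, r1 ; 0/0/65534/14/15
#5 or   r3, r0, r2 ; 0/0/65534/65534/15
#6 beq  r1, r0, L9 ; 0/0/65534/65534/15 ; →target
#7 add  r1, r0, r2 ; 0/65534/65534/65534/15
#9 ori   r2, r2, 10 ; 0/65534/65534/65534/15
#10 add  r3, r1, r1 ; 0/65534/65534/65532/15
#11 xori  r4, r1, 0 ; 0/65534/65534/65532/65534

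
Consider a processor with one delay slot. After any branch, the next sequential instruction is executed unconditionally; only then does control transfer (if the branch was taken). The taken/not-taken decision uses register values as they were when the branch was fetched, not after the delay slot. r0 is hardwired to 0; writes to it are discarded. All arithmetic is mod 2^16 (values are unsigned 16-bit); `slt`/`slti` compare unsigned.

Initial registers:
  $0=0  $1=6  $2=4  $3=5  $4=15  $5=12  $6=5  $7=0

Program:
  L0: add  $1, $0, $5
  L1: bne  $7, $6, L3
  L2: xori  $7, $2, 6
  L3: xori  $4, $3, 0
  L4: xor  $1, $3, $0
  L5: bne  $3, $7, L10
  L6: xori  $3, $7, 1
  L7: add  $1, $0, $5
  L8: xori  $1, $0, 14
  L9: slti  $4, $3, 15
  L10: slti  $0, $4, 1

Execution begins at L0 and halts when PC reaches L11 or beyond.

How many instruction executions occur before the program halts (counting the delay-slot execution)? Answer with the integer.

8

  step pc=0: add  $1, $0, $5  regs=(0,12,4,5,15,12,5,0)
  step pc=1: bne  $7, $6, L3  cond=T  regs=(0,12,4,5,15,12,5,0)
  step pc=2: xori  $7, $2, 6  regs=(0,12,4,5,15,12,5,2)
  step pc=3: xori  $4, $3, 0  regs=(0,12,4,5,5,12,5,2)
  step pc=4: xor  $1, $3, $0  regs=(0,5,4,5,5,12,5,2)
  step pc=5: bne  $3, $7, L10  cond=T  regs=(0,5,4,5,5,12,5,2)
  step pc=6: xori  $3, $7, 1  regs=(0,5,4,3,5,12,5,2)
  step pc=10: slti  $0, $4, 1  regs=(0,5,4,3,5,12,5,2)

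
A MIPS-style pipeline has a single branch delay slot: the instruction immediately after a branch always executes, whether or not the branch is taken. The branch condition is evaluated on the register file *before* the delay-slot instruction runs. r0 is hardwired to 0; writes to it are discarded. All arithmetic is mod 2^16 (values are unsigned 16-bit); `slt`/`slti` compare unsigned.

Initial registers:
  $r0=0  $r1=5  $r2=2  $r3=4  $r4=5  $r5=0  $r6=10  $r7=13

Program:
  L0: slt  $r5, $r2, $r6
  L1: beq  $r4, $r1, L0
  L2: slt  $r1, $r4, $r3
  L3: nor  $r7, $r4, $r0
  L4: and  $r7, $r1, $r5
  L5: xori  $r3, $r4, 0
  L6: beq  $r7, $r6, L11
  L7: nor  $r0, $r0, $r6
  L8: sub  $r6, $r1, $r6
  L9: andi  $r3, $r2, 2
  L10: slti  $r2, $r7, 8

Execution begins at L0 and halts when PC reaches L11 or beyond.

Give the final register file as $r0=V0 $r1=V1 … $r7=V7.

[0] slt  $r5, $r2, $r6  →  {$r0:0, $r1:5, $r2:2, $r3:4, $r4:5, $r5:1, $r6:10, $r7:13}
[1] beq  $r4, $r1, L0  →  {$r0:0, $r1:5, $r2:2, $r3:4, $r4:5, $r5:1, $r6:10, $r7:13}  ⟨branch taken⟩
[2] slt  $r1, $r4, $r3  →  {$r0:0, $r1:0, $r2:2, $r3:4, $r4:5, $r5:1, $r6:10, $r7:13}
[0] slt  $r5, $r2, $r6  →  {$r0:0, $r1:0, $r2:2, $r3:4, $r4:5, $r5:1, $r6:10, $r7:13}
[1] beq  $r4, $r1, L0  →  {$r0:0, $r1:0, $r2:2, $r3:4, $r4:5, $r5:1, $r6:10, $r7:13}  ⟨branch fallthrough⟩
[2] slt  $r1, $r4, $r3  →  {$r0:0, $r1:0, $r2:2, $r3:4, $r4:5, $r5:1, $r6:10, $r7:13}
[3] nor  $r7, $r4, $r0  →  {$r0:0, $r1:0, $r2:2, $r3:4, $r4:5, $r5:1, $r6:10, $r7:65530}
[4] and  $r7, $r1, $r5  →  {$r0:0, $r1:0, $r2:2, $r3:4, $r4:5, $r5:1, $r6:10, $r7:0}
[5] xori  $r3, $r4, 0  →  {$r0:0, $r1:0, $r2:2, $r3:5, $r4:5, $r5:1, $r6:10, $r7:0}
[6] beq  $r7, $r6, L11  →  {$r0:0, $r1:0, $r2:2, $r3:5, $r4:5, $r5:1, $r6:10, $r7:0}  ⟨branch fallthrough⟩
[7] nor  $r0, $r0, $r6  →  {$r0:0, $r1:0, $r2:2, $r3:5, $r4:5, $r5:1, $r6:10, $r7:0}
[8] sub  $r6, $r1, $r6  →  {$r0:0, $r1:0, $r2:2, $r3:5, $r4:5, $r5:1, $r6:65526, $r7:0}
[9] andi  $r3, $r2, 2  →  {$r0:0, $r1:0, $r2:2, $r3:2, $r4:5, $r5:1, $r6:65526, $r7:0}
[10] slti  $r2, $r7, 8  →  {$r0:0, $r1:0, $r2:1, $r3:2, $r4:5, $r5:1, $r6:65526, $r7:0}

$r0=0 $r1=0 $r2=1 $r3=2 $r4=5 $r5=1 $r6=65526 $r7=0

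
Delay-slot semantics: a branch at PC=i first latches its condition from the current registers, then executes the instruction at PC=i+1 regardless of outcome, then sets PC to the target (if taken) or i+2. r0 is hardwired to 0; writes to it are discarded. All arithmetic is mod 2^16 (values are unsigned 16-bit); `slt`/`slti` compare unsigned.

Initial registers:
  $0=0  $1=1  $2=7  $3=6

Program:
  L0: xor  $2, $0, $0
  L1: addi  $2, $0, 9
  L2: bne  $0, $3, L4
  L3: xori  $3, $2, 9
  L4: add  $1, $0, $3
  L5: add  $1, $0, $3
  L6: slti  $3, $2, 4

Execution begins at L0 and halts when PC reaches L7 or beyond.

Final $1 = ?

0

  step pc=0: xor  $2, $0, $0  regs=(0,1,0,6)
  step pc=1: addi  $2, $0, 9  regs=(0,1,9,6)
  step pc=2: bne  $0, $3, L4  cond=T  regs=(0,1,9,6)
  step pc=3: xori  $3, $2, 9  regs=(0,1,9,0)
  step pc=4: add  $1, $0, $3  regs=(0,0,9,0)
  step pc=5: add  $1, $0, $3  regs=(0,0,9,0)
  step pc=6: slti  $3, $2, 4  regs=(0,0,9,0)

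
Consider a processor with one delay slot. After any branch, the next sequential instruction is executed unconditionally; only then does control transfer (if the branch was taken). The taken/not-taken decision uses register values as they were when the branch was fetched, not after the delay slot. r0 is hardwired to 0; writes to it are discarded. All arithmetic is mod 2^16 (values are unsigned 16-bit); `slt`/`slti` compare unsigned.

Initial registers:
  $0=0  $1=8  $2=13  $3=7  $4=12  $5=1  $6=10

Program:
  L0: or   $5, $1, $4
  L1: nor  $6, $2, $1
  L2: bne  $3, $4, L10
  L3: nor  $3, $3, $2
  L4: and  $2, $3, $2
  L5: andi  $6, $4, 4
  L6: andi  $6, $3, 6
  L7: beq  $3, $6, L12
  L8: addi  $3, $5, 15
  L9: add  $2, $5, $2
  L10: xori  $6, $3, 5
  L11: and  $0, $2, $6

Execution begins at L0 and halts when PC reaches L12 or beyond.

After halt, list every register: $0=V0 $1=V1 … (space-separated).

[0] or   $5, $1, $4  →  {$0:0, $1:8, $2:13, $3:7, $4:12, $5:12, $6:10}
[1] nor  $6, $2, $1  →  {$0:0, $1:8, $2:13, $3:7, $4:12, $5:12, $6:65522}
[2] bne  $3, $4, L10  →  {$0:0, $1:8, $2:13, $3:7, $4:12, $5:12, $6:65522}  ⟨branch taken⟩
[3] nor  $3, $3, $2  →  {$0:0, $1:8, $2:13, $3:65520, $4:12, $5:12, $6:65522}
[10] xori  $6, $3, 5  →  {$0:0, $1:8, $2:13, $3:65520, $4:12, $5:12, $6:65525}
[11] and  $0, $2, $6  →  {$0:0, $1:8, $2:13, $3:65520, $4:12, $5:12, $6:65525}

$0=0 $1=8 $2=13 $3=65520 $4=12 $5=12 $6=65525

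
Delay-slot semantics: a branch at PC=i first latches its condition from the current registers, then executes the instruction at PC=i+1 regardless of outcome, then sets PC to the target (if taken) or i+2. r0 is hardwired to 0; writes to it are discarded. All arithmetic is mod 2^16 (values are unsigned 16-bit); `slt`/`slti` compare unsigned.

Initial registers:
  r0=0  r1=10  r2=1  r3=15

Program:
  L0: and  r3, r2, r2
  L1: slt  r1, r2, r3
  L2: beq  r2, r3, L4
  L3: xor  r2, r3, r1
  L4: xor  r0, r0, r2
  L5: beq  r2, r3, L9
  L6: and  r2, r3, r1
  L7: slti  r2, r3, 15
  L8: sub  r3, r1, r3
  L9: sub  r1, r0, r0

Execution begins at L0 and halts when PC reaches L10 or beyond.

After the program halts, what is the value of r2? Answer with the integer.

0

[0] and  r3, r2, r2  →  {r0:0, r1:10, r2:1, r3:1}
[1] slt  r1, r2, r3  →  {r0:0, r1:0, r2:1, r3:1}
[2] beq  r2, r3, L4  →  {r0:0, r1:0, r2:1, r3:1}  ⟨branch taken⟩
[3] xor  r2, r3, r1  →  {r0:0, r1:0, r2:1, r3:1}
[4] xor  r0, r0, r2  →  {r0:0, r1:0, r2:1, r3:1}
[5] beq  r2, r3, L9  →  {r0:0, r1:0, r2:1, r3:1}  ⟨branch taken⟩
[6] and  r2, r3, r1  →  {r0:0, r1:0, r2:0, r3:1}
[9] sub  r1, r0, r0  →  {r0:0, r1:0, r2:0, r3:1}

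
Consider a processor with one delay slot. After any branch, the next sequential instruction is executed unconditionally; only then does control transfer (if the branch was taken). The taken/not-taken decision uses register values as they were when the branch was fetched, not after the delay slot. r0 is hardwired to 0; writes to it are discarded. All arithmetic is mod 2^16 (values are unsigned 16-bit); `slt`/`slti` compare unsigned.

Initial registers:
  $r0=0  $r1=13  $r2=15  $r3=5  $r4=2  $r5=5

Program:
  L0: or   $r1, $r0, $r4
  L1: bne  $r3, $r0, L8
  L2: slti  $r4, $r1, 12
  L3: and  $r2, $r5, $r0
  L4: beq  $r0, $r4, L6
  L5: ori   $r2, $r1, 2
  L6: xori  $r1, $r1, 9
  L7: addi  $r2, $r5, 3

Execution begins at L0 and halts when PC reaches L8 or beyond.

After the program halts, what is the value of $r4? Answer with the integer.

1

  step pc=0: or   $r1, $r0, $r4  regs=(0,2,15,5,2,5)
  step pc=1: bne  $r3, $r0, L8  cond=T  regs=(0,2,15,5,2,5)
  step pc=2: slti  $r4, $r1, 12  regs=(0,2,15,5,1,5)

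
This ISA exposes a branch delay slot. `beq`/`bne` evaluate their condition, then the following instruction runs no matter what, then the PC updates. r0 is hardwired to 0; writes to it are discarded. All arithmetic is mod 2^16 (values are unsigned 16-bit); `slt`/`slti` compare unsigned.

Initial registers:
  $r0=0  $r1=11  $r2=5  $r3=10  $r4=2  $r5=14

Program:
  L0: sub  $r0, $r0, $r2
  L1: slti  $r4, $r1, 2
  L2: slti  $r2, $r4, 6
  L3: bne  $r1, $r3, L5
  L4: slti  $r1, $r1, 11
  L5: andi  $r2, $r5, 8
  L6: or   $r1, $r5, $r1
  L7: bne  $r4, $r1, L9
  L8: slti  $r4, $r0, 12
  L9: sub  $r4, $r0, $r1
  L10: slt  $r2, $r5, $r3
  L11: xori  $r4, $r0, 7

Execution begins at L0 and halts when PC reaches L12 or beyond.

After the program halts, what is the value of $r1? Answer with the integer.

  step pc=0: sub  $r0, $r0, $r2  regs=(0,11,5,10,2,14)
  step pc=1: slti  $r4, $r1, 2  regs=(0,11,5,10,0,14)
  step pc=2: slti  $r2, $r4, 6  regs=(0,11,1,10,0,14)
  step pc=3: bne  $r1, $r3, L5  cond=T  regs=(0,11,1,10,0,14)
  step pc=4: slti  $r1, $r1, 11  regs=(0,0,1,10,0,14)
  step pc=5: andi  $r2, $r5, 8  regs=(0,0,8,10,0,14)
  step pc=6: or   $r1, $r5, $r1  regs=(0,14,8,10,0,14)
  step pc=7: bne  $r4, $r1, L9  cond=T  regs=(0,14,8,10,0,14)
  step pc=8: slti  $r4, $r0, 12  regs=(0,14,8,10,1,14)
  step pc=9: sub  $r4, $r0, $r1  regs=(0,14,8,10,65522,14)
  step pc=10: slt  $r2, $r5, $r3  regs=(0,14,0,10,65522,14)
  step pc=11: xori  $r4, $r0, 7  regs=(0,14,0,10,7,14)

14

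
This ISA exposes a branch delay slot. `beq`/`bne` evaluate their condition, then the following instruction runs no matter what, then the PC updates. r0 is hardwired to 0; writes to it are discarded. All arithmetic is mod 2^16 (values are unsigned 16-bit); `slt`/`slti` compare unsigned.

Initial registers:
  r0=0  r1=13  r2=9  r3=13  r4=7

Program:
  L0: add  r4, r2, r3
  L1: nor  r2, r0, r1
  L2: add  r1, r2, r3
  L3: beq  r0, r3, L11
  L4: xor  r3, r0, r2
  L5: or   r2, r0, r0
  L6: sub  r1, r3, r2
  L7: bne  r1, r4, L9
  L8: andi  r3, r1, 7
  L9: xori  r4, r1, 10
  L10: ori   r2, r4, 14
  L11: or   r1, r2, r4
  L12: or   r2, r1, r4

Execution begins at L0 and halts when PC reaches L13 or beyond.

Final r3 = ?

  step pc=0: add  r4, r2, r3  regs=(0,13,9,13,22)
  step pc=1: nor  r2, r0, r1  regs=(0,13,65522,13,22)
  step pc=2: add  r1, r2, r3  regs=(0,65535,65522,13,22)
  step pc=3: beq  r0, r3, L11  cond=F  regs=(0,65535,65522,13,22)
  step pc=4: xor  r3, r0, r2  regs=(0,65535,65522,65522,22)
  step pc=5: or   r2, r0, r0  regs=(0,65535,0,65522,22)
  step pc=6: sub  r1, r3, r2  regs=(0,65522,0,65522,22)
  step pc=7: bne  r1, r4, L9  cond=T  regs=(0,65522,0,65522,22)
  step pc=8: andi  r3, r1, 7  regs=(0,65522,0,2,22)
  step pc=9: xori  r4, r1, 10  regs=(0,65522,0,2,65528)
  step pc=10: ori   r2, r4, 14  regs=(0,65522,65534,2,65528)
  step pc=11: or   r1, r2, r4  regs=(0,65534,65534,2,65528)
  step pc=12: or   r2, r1, r4  regs=(0,65534,65534,2,65528)

2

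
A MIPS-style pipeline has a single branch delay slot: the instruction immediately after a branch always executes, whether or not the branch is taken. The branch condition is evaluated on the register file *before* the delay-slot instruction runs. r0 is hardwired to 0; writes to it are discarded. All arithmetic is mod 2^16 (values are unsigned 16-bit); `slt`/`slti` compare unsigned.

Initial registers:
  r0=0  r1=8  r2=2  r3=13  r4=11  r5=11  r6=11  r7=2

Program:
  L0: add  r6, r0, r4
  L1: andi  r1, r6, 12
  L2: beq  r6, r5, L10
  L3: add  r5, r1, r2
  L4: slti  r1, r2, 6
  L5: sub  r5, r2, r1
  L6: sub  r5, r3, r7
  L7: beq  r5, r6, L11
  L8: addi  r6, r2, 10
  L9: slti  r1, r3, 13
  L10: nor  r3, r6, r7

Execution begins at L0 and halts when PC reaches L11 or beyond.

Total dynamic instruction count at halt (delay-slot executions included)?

#0 add  r6, r0, r4 ; 0/8/2/13/11/11/11/2
#1 andi  r1, r6, 12 ; 0/8/2/13/11/11/11/2
#2 beq  r6, r5, L10 ; 0/8/2/13/11/11/11/2 ; →target
#3 add  r5, r1, r2 ; 0/8/2/13/11/10/11/2
#10 nor  r3, r6, r7 ; 0/8/2/65524/11/10/11/2

5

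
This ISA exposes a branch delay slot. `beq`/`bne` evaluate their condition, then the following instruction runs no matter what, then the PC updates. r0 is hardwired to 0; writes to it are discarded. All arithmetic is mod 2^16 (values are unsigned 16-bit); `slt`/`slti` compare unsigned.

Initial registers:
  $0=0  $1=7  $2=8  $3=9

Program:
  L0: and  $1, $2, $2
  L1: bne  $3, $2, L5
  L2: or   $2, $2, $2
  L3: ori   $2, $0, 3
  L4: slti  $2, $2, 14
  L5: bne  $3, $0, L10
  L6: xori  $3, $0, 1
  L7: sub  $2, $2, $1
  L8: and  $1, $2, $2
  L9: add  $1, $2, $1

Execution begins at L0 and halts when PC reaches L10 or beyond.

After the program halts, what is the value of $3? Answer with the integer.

1

  step pc=0: and  $1, $2, $2  regs=(0,8,8,9)
  step pc=1: bne  $3, $2, L5  cond=T  regs=(0,8,8,9)
  step pc=2: or   $2, $2, $2  regs=(0,8,8,9)
  step pc=5: bne  $3, $0, L10  cond=T  regs=(0,8,8,9)
  step pc=6: xori  $3, $0, 1  regs=(0,8,8,1)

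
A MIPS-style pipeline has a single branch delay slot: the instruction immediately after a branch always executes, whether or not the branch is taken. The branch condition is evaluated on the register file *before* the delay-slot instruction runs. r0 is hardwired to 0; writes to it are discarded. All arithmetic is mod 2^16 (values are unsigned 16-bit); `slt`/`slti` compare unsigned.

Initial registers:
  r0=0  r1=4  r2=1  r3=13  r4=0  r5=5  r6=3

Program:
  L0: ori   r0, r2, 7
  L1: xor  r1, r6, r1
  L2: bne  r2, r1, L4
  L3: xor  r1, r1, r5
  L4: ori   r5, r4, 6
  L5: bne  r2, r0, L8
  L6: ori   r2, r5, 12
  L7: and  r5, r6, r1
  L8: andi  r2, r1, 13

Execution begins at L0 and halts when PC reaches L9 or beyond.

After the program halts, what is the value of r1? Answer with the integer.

2

  step pc=0: ori   r0, r2, 7  regs=(0,4,1,13,0,5,3)
  step pc=1: xor  r1, r6, r1  regs=(0,7,1,13,0,5,3)
  step pc=2: bne  r2, r1, L4  cond=T  regs=(0,7,1,13,0,5,3)
  step pc=3: xor  r1, r1, r5  regs=(0,2,1,13,0,5,3)
  step pc=4: ori   r5, r4, 6  regs=(0,2,1,13,0,6,3)
  step pc=5: bne  r2, r0, L8  cond=T  regs=(0,2,1,13,0,6,3)
  step pc=6: ori   r2, r5, 12  regs=(0,2,14,13,0,6,3)
  step pc=8: andi  r2, r1, 13  regs=(0,2,0,13,0,6,3)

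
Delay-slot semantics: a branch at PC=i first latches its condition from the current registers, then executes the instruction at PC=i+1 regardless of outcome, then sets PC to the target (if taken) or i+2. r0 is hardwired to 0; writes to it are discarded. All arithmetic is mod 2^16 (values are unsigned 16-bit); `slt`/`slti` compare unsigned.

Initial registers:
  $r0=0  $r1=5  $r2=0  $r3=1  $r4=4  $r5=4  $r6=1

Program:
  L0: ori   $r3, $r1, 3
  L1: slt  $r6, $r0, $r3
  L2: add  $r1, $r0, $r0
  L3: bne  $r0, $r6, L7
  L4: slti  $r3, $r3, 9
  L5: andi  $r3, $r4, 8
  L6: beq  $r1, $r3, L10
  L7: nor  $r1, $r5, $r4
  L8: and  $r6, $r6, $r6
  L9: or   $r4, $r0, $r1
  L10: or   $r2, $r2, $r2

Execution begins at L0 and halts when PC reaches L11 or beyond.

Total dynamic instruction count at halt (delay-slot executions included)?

[0] ori   $r3, $r1, 3  →  {$r0:0, $r1:5, $r2:0, $r3:7, $r4:4, $r5:4, $r6:1}
[1] slt  $r6, $r0, $r3  →  {$r0:0, $r1:5, $r2:0, $r3:7, $r4:4, $r5:4, $r6:1}
[2] add  $r1, $r0, $r0  →  {$r0:0, $r1:0, $r2:0, $r3:7, $r4:4, $r5:4, $r6:1}
[3] bne  $r0, $r6, L7  →  {$r0:0, $r1:0, $r2:0, $r3:7, $r4:4, $r5:4, $r6:1}  ⟨branch taken⟩
[4] slti  $r3, $r3, 9  →  {$r0:0, $r1:0, $r2:0, $r3:1, $r4:4, $r5:4, $r6:1}
[7] nor  $r1, $r5, $r4  →  {$r0:0, $r1:65531, $r2:0, $r3:1, $r4:4, $r5:4, $r6:1}
[8] and  $r6, $r6, $r6  →  {$r0:0, $r1:65531, $r2:0, $r3:1, $r4:4, $r5:4, $r6:1}
[9] or   $r4, $r0, $r1  →  {$r0:0, $r1:65531, $r2:0, $r3:1, $r4:65531, $r5:4, $r6:1}
[10] or   $r2, $r2, $r2  →  {$r0:0, $r1:65531, $r2:0, $r3:1, $r4:65531, $r5:4, $r6:1}

9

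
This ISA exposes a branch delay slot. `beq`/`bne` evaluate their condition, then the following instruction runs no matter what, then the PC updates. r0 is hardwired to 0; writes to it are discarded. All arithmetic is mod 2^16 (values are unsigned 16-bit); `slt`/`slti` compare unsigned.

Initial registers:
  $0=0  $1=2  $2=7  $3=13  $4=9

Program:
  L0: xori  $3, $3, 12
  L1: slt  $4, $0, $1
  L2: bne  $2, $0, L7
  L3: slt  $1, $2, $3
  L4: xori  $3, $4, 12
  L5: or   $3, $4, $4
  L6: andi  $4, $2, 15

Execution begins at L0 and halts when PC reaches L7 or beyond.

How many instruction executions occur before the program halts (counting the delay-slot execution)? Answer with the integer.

4

  step pc=0: xori  $3, $3, 12  regs=(0,2,7,1,9)
  step pc=1: slt  $4, $0, $1  regs=(0,2,7,1,1)
  step pc=2: bne  $2, $0, L7  cond=T  regs=(0,2,7,1,1)
  step pc=3: slt  $1, $2, $3  regs=(0,0,7,1,1)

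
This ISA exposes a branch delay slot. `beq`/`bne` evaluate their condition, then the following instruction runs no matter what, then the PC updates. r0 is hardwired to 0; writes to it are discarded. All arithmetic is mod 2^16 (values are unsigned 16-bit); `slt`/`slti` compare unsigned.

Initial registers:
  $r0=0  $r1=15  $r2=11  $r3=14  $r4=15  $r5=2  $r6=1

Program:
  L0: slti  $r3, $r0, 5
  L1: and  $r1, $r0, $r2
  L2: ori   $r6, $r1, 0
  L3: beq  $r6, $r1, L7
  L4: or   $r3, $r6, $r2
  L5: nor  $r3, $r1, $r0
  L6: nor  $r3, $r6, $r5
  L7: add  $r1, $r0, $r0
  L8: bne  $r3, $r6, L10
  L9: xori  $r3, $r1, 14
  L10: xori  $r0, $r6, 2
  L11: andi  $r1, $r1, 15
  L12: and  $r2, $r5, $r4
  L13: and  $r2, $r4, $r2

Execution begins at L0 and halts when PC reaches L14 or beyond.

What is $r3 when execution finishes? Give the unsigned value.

[0] slti  $r3, $r0, 5  →  {$r0:0, $r1:15, $r2:11, $r3:1, $r4:15, $r5:2, $r6:1}
[1] and  $r1, $r0, $r2  →  {$r0:0, $r1:0, $r2:11, $r3:1, $r4:15, $r5:2, $r6:1}
[2] ori   $r6, $r1, 0  →  {$r0:0, $r1:0, $r2:11, $r3:1, $r4:15, $r5:2, $r6:0}
[3] beq  $r6, $r1, L7  →  {$r0:0, $r1:0, $r2:11, $r3:1, $r4:15, $r5:2, $r6:0}  ⟨branch taken⟩
[4] or   $r3, $r6, $r2  →  {$r0:0, $r1:0, $r2:11, $r3:11, $r4:15, $r5:2, $r6:0}
[7] add  $r1, $r0, $r0  →  {$r0:0, $r1:0, $r2:11, $r3:11, $r4:15, $r5:2, $r6:0}
[8] bne  $r3, $r6, L10  →  {$r0:0, $r1:0, $r2:11, $r3:11, $r4:15, $r5:2, $r6:0}  ⟨branch taken⟩
[9] xori  $r3, $r1, 14  →  {$r0:0, $r1:0, $r2:11, $r3:14, $r4:15, $r5:2, $r6:0}
[10] xori  $r0, $r6, 2  →  {$r0:0, $r1:0, $r2:11, $r3:14, $r4:15, $r5:2, $r6:0}
[11] andi  $r1, $r1, 15  →  {$r0:0, $r1:0, $r2:11, $r3:14, $r4:15, $r5:2, $r6:0}
[12] and  $r2, $r5, $r4  →  {$r0:0, $r1:0, $r2:2, $r3:14, $r4:15, $r5:2, $r6:0}
[13] and  $r2, $r4, $r2  →  {$r0:0, $r1:0, $r2:2, $r3:14, $r4:15, $r5:2, $r6:0}

14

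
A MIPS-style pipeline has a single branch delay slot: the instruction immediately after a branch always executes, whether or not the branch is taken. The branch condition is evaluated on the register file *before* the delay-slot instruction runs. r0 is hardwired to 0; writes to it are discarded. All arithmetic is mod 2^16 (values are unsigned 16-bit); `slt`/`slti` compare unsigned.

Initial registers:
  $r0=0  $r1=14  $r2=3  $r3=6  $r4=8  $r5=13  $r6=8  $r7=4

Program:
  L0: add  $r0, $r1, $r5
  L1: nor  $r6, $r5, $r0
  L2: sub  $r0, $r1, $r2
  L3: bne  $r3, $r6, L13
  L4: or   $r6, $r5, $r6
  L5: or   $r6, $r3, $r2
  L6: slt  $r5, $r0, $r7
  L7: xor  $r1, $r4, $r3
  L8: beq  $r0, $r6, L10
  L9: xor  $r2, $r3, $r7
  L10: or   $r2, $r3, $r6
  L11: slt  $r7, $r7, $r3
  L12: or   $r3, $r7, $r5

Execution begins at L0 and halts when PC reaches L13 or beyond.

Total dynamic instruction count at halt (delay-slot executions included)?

#0 add  $r0, $r1, $r5 ; 0/14/3/6/8/13/8/4
#1 nor  $r6, $r5, $r0 ; 0/14/3/6/8/13/65522/4
#2 sub  $r0, $r1, $r2 ; 0/14/3/6/8/13/65522/4
#3 bne  $r3, $r6, L13 ; 0/14/3/6/8/13/65522/4 ; →target
#4 or   $r6, $r5, $r6 ; 0/14/3/6/8/13/65535/4

5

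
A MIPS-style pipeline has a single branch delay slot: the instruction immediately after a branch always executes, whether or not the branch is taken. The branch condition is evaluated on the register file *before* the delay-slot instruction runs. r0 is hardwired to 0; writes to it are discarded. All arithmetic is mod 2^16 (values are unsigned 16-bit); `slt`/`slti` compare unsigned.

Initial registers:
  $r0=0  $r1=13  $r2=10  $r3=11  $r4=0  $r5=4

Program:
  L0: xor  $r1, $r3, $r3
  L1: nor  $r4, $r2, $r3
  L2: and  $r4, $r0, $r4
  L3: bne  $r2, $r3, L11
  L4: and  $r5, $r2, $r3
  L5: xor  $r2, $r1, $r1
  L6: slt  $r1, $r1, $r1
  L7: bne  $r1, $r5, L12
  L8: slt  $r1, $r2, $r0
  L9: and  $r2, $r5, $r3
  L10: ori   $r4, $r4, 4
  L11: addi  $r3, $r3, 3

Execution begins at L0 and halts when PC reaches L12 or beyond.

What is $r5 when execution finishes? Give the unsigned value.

#0 xor  $r1, $r3, $r3 ; 0/0/10/11/0/4
#1 nor  $r4, $r2, $r3 ; 0/0/10/11/65524/4
#2 and  $r4, $r0, $r4 ; 0/0/10/11/0/4
#3 bne  $r2, $r3, L11 ; 0/0/10/11/0/4 ; →target
#4 and  $r5, $r2, $r3 ; 0/0/10/11/0/10
#11 addi  $r3, $r3, 3 ; 0/0/10/14/0/10

10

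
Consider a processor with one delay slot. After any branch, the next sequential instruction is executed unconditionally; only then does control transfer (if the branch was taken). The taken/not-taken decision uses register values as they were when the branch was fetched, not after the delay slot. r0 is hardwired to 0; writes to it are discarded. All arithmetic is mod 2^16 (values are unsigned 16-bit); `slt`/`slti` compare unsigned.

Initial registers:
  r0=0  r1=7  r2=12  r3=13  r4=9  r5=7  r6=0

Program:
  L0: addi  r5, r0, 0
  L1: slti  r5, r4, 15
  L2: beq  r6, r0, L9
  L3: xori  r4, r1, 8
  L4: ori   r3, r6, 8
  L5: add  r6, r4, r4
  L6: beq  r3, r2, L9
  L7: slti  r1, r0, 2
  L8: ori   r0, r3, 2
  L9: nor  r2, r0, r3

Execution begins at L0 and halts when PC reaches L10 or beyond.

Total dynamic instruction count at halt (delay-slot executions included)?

[0] addi  r5, r0, 0  →  {r0:0, r1:7, r2:12, r3:13, r4:9, r5:0, r6:0}
[1] slti  r5, r4, 15  →  {r0:0, r1:7, r2:12, r3:13, r4:9, r5:1, r6:0}
[2] beq  r6, r0, L9  →  {r0:0, r1:7, r2:12, r3:13, r4:9, r5:1, r6:0}  ⟨branch taken⟩
[3] xori  r4, r1, 8  →  {r0:0, r1:7, r2:12, r3:13, r4:15, r5:1, r6:0}
[9] nor  r2, r0, r3  →  {r0:0, r1:7, r2:65522, r3:13, r4:15, r5:1, r6:0}

5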